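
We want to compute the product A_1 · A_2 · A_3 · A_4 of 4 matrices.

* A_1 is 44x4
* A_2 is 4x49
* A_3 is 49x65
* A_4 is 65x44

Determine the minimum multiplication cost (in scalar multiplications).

31924

Adjacent pairs: A_1A_2 = 44·4·49 = 8624; A_2A_3 = 4·49·65 = 12740; A_3A_4 = 49·65·44 = 140140.
Length 3: A_1..A_3: k=1: 0+12740+44·4·65=24180; k=2: 8624+0+44·49·65=148764 → min 24180 | A_2..A_4: k=2: 0+140140+4·49·44=148764; k=3: 12740+0+4·65·44=24180 → min 24180.
Length 4: A_1..A_4: k=1: 0+24180+44·4·44=31924; k=2: 8624+140140+44·49·44=243628; k=3: 24180+0+44·65·44=150020 → min 31924.
Optimal order: (A_1 · ((A_2 · A_3) · A_4)) with cost 31924.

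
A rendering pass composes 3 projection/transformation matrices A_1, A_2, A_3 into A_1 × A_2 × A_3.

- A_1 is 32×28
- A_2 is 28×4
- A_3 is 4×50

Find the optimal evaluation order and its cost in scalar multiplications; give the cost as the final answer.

(A_1 × (A_2 × A_3)): cost 50400.
((A_1 × A_2) × A_3): cost 9984.
Optimal: ((A_1 × A_2) × A_3) with cost 9984.

9984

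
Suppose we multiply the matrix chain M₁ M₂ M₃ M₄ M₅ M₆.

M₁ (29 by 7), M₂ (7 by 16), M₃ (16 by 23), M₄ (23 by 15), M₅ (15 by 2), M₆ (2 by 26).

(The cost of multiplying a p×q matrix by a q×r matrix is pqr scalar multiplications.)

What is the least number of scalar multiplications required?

Adjacent pairs: M₁M₂ = 29·7·16 = 3248; M₂M₃ = 7·16·23 = 2576; M₃M₄ = 16·23·15 = 5520; M₄M₅ = 23·15·2 = 690; M₅M₆ = 15·2·26 = 780.
Length 3: M₁..M₃: k=1: 0+2576+29·7·23=7245; k=2: 3248+0+29·16·23=13920 → min 7245 | M₂..M₄: k=2: 0+5520+7·16·15=7200; k=3: 2576+0+7·23·15=4991 → min 4991 | M₃..M₅: k=3: 0+690+16·23·2=1426; k=4: 5520+0+16·15·2=6000 → min 1426 | M₄..M₆: k=4: 0+780+23·15·26=9750; k=5: 690+0+23·2·26=1886 → min 1886.
Length 4: M₁..M₄: k=1: 0+4991+29·7·15=8036; k=2: 3248+5520+29·16·15=15728; k=3: 7245+0+29·23·15=17250 → min 8036 | M₂..M₅: k=2: 0+1426+7·16·2=1650; k=3: 2576+690+7·23·2=3588; k=4: 4991+0+7·15·2=5201 → min 1650 | M₃..M₆: k=3: 0+1886+16·23·26=11454; k=4: 5520+780+16·15·26=12540; k=5: 1426+0+16·2·26=2258 → min 2258.
Length 5: M₁..M₅: k=1: 0+1650+29·7·2=2056; k=2: 3248+1426+29·16·2=5602; k=3: 7245+690+29·23·2=9269; k=4: 8036+0+29·15·2=8906 → min 2056 | M₂..M₆: k=2: 0+2258+7·16·26=5170; k=3: 2576+1886+7·23·26=8648; k=4: 4991+780+7·15·26=8501; k=5: 1650+0+7·2·26=2014 → min 2014.
Length 6: M₁..M₆: k=1: 0+2014+29·7·26=7292; k=2: 3248+2258+29·16·26=17570; k=3: 7245+1886+29·23·26=26473; k=4: 8036+780+29·15·26=20126; k=5: 2056+0+29·2·26=3564 → min 3564.
Optimal order: ((M₁ (M₂ (M₃ (M₄ M₅)))) M₆) with cost 3564.

3564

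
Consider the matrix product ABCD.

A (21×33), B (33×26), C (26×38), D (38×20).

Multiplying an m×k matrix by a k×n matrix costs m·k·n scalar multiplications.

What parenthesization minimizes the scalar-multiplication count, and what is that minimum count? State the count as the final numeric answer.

48698

Adjacent pairs: AB = 21·33·26 = 18018; BC = 33·26·38 = 32604; CD = 26·38·20 = 19760.
Length 3: A..C: k=1: 0+32604+21·33·38=58938; k=2: 18018+0+21·26·38=38766 → min 38766 | B..D: k=2: 0+19760+33·26·20=36920; k=3: 32604+0+33·38·20=57684 → min 36920.
Length 4: A..D: k=1: 0+36920+21·33·20=50780; k=2: 18018+19760+21·26·20=48698; k=3: 38766+0+21·38·20=54726 → min 48698.
Optimal parenthesization: ((AB)(CD)) with cost 48698.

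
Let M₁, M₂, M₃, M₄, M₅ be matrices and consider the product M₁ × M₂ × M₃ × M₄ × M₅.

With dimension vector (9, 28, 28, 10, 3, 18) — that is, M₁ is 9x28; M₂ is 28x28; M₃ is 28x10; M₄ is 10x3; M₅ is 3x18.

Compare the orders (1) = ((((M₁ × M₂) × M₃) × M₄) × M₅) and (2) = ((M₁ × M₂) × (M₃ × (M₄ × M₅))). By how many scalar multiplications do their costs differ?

6840

Order (1) = ((((M₁ × M₂) × M₃) × M₄) × M₅): (M₁ × M₂): 9×28 by 28×28 → 9×28, cost 9·28·28 = 7056; ((M₁ × M₂) × M₃): 9×28 by 28×10 → 9×10, cost 9·28·10 = 2520; cumulative 9576; (((M₁ × M₂) × M₃) × M₄): 9×10 by 10×3 → 9×3, cost 9·10·3 = 270; cumulative 9846; ((((M₁ × M₂) × M₃) × M₄) × M₅): 9×3 by 3×18 → 9×18, cost 9·3·18 = 486; cumulative 10332. Total 10332.
Order (2) = ((M₁ × M₂) × (M₃ × (M₄ × M₅))): (M₁ × M₂): 9×28 by 28×28 → 9×28, cost 9·28·28 = 7056; (M₄ × M₅): 10×3 by 3×18 → 10×18, cost 10·3·18 = 540; (M₃ × (M₄ × M₅)): 28×10 by 10×18 → 28×18, cost 28·10·18 = 5040; cumulative 5580; ((M₁ × M₂) × (M₃ × (M₄ × M₅))): 9×28 by 28×18 → 9×18, cost 9·28·18 = 4536; cumulative 17172. Total 17172.
Difference: |10332 − 17172| = 6840.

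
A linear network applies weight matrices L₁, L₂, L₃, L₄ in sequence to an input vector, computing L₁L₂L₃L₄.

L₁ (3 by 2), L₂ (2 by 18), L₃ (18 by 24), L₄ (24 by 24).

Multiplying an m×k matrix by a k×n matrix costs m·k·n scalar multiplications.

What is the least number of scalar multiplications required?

Adjacent pairs: L₁L₂ = 3·2·18 = 108; L₂L₃ = 2·18·24 = 864; L₃L₄ = 18·24·24 = 10368.
Length 3: L₁..L₃: k=1: 0+864+3·2·24=1008; k=2: 108+0+3·18·24=1404 → min 1008 | L₂..L₄: k=2: 0+10368+2·18·24=11232; k=3: 864+0+2·24·24=2016 → min 2016.
Length 4: L₁..L₄: k=1: 0+2016+3·2·24=2160; k=2: 108+10368+3·18·24=11772; k=3: 1008+0+3·24·24=2736 → min 2160.
Optimal order: (L₁((L₂L₃)L₄)) with cost 2160.

2160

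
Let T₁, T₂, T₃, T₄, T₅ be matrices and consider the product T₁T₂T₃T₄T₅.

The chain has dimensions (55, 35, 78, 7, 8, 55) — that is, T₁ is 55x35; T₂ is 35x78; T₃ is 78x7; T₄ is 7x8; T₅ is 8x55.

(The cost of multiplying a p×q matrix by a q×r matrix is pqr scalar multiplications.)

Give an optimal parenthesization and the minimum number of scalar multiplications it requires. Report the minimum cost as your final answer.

56840

Adjacent pairs: T₁T₂ = 55·35·78 = 150150; T₂T₃ = 35·78·7 = 19110; T₃T₄ = 78·7·8 = 4368; T₄T₅ = 7·8·55 = 3080.
Length 3: T₁..T₃: k=1: 0+19110+55·35·7=32585; k=2: 150150+0+55·78·7=180180 → min 32585 | T₂..T₄: k=2: 0+4368+35·78·8=26208; k=3: 19110+0+35·7·8=21070 → min 21070 | T₃..T₅: k=3: 0+3080+78·7·55=33110; k=4: 4368+0+78·8·55=38688 → min 33110.
Length 4: T₁..T₄: k=1: 0+21070+55·35·8=36470; k=2: 150150+4368+55·78·8=188838; k=3: 32585+0+55·7·8=35665 → min 35665 | T₂..T₅: k=2: 0+33110+35·78·55=183260; k=3: 19110+3080+35·7·55=35665; k=4: 21070+0+35·8·55=36470 → min 35665.
Length 5: T₁..T₅: k=1: 0+35665+55·35·55=141540; k=2: 150150+33110+55·78·55=419210; k=3: 32585+3080+55·7·55=56840; k=4: 35665+0+55·8·55=59865 → min 56840.
Optimal parenthesization: ((T₁(T₂T₃))(T₄T₅)) with cost 56840.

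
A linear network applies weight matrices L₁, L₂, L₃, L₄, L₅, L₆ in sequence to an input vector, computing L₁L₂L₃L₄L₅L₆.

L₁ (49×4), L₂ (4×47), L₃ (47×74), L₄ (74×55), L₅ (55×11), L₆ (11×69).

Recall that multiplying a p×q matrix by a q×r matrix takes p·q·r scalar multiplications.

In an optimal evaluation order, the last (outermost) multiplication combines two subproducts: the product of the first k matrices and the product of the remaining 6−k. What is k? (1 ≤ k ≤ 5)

Adjacent pairs: L₁L₂ = 49·4·47 = 9212; L₂L₃ = 4·47·74 = 13912; L₃L₄ = 47·74·55 = 191290; L₄L₅ = 74·55·11 = 44770; L₅L₆ = 55·11·69 = 41745.
Length 3: L₁..L₃: k=1: 0+13912+49·4·74=28416; k=2: 9212+0+49·47·74=179634 → min 28416 | L₂..L₄: k=2: 0+191290+4·47·55=201630; k=3: 13912+0+4·74·55=30192 → min 30192 | L₃..L₅: k=3: 0+44770+47·74·11=83028; k=4: 191290+0+47·55·11=219725 → min 83028 | L₄..L₆: k=4: 0+41745+74·55·69=322575; k=5: 44770+0+74·11·69=100936 → min 100936.
Length 4: L₁..L₄: k=1: 0+30192+49·4·55=40972; k=2: 9212+191290+49·47·55=327167; k=3: 28416+0+49·74·55=227846 → min 40972 | L₂..L₅: k=2: 0+83028+4·47·11=85096; k=3: 13912+44770+4·74·11=61938; k=4: 30192+0+4·55·11=32612 → min 32612 | L₃..L₆: k=3: 0+100936+47·74·69=340918; k=4: 191290+41745+47·55·69=411400; k=5: 83028+0+47·11·69=118701 → min 118701.
Length 5: L₁..L₅: k=1: 0+32612+49·4·11=34768; k=2: 9212+83028+49·47·11=117573; k=3: 28416+44770+49·74·11=113072; k=4: 40972+0+49·55·11=70617 → min 34768 | L₂..L₆: k=2: 0+118701+4·47·69=131673; k=3: 13912+100936+4·74·69=135272; k=4: 30192+41745+4·55·69=87117; k=5: 32612+0+4·11·69=35648 → min 35648.
Top-level splits: k=1: (L₁..L₁)·(L₂..L₆) → 0+35648+49·4·69 = 49172; k=2: (L₁..L₂)·(L₃..L₆) → 9212+118701+49·47·69 = 286820; k=3: (L₁..L₃)·(L₄..L₆) → 28416+100936+49·74·69 = 379546; k=4: (L₁..L₄)·(L₅..L₆) → 40972+41745+49·55·69 = 268672; k=5: (L₁..L₅)·(L₆..L₆) → 34768+0+49·11·69 = 71959.
Best split is after L₁, i.e. k = 1.

1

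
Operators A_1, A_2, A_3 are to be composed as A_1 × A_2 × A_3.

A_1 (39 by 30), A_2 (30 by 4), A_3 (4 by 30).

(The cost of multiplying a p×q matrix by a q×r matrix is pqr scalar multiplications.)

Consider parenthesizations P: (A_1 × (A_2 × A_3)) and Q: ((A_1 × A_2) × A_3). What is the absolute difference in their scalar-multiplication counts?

Order P = (A_1 × (A_2 × A_3)): (A_2 × A_3): 30×4 by 4×30 → 30×30, cost 30·4·30 = 3600; (A_1 × (A_2 × A_3)): 39×30 by 30×30 → 39×30, cost 39·30·30 = 35100; cumulative 38700. Total 38700.
Order Q = ((A_1 × A_2) × A_3): (A_1 × A_2): 39×30 by 30×4 → 39×4, cost 39·30·4 = 4680; ((A_1 × A_2) × A_3): 39×4 by 4×30 → 39×30, cost 39·4·30 = 4680; cumulative 9360. Total 9360.
Difference: |38700 − 9360| = 29340.

29340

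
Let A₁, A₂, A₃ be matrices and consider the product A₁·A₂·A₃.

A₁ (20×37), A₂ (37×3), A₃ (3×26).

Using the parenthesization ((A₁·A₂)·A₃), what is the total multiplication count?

3780

(A₁·A₂): 20×37 by 37×3 → 20×3, cost 20·37·3 = 2220
((A₁·A₂)·A₃): 20×3 by 3×26 → 20×26, cost 20·3·26 = 1560; cumulative 3780
Total: 3780 scalar multiplications.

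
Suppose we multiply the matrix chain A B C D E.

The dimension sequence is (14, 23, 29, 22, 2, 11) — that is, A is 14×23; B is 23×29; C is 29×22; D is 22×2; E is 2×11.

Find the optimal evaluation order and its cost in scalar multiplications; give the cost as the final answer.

Adjacent pairs: AB = 14·23·29 = 9338; BC = 23·29·22 = 14674; CD = 29·22·2 = 1276; DE = 22·2·11 = 484.
Length 3: A..C: k=1: 0+14674+14·23·22=21758; k=2: 9338+0+14·29·22=18270 → min 18270 | B..D: k=2: 0+1276+23·29·2=2610; k=3: 14674+0+23·22·2=15686 → min 2610 | C..E: k=3: 0+484+29·22·11=7502; k=4: 1276+0+29·2·11=1914 → min 1914.
Length 4: A..D: k=1: 0+2610+14·23·2=3254; k=2: 9338+1276+14·29·2=11426; k=3: 18270+0+14·22·2=18886 → min 3254 | B..E: k=2: 0+1914+23·29·11=9251; k=3: 14674+484+23·22·11=20724; k=4: 2610+0+23·2·11=3116 → min 3116.
Length 5: A..E: k=1: 0+3116+14·23·11=6658; k=2: 9338+1914+14·29·11=15718; k=3: 18270+484+14·22·11=22142; k=4: 3254+0+14·2·11=3562 → min 3562.
Optimal parenthesization: ((A (B (C D))) E) with cost 3562.

3562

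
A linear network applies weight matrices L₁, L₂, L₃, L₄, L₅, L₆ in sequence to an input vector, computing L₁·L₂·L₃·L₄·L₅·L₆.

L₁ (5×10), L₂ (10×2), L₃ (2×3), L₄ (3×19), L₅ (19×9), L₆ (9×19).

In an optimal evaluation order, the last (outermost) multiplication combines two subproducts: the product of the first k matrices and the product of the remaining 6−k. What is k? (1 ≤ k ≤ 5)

2

Adjacent pairs: L₁L₂ = 5·10·2 = 100; L₂L₃ = 10·2·3 = 60; L₃L₄ = 2·3·19 = 114; L₄L₅ = 3·19·9 = 513; L₅L₆ = 19·9·19 = 3249.
Length 3: L₁..L₃: k=1: 0+60+5·10·3=210; k=2: 100+0+5·2·3=130 → min 130 | L₂..L₄: k=2: 0+114+10·2·19=494; k=3: 60+0+10·3·19=630 → min 494 | L₃..L₅: k=3: 0+513+2·3·9=567; k=4: 114+0+2·19·9=456 → min 456 | L₄..L₆: k=4: 0+3249+3·19·19=4332; k=5: 513+0+3·9·19=1026 → min 1026.
Length 4: L₁..L₄: k=1: 0+494+5·10·19=1444; k=2: 100+114+5·2·19=404; k=3: 130+0+5·3·19=415 → min 404 | L₂..L₅: k=2: 0+456+10·2·9=636; k=3: 60+513+10·3·9=843; k=4: 494+0+10·19·9=2204 → min 636 | L₃..L₆: k=3: 0+1026+2·3·19=1140; k=4: 114+3249+2·19·19=4085; k=5: 456+0+2·9·19=798 → min 798.
Length 5: L₁..L₅: k=1: 0+636+5·10·9=1086; k=2: 100+456+5·2·9=646; k=3: 130+513+5·3·9=778; k=4: 404+0+5·19·9=1259 → min 646 | L₂..L₆: k=2: 0+798+10·2·19=1178; k=3: 60+1026+10·3·19=1656; k=4: 494+3249+10·19·19=7353; k=5: 636+0+10·9·19=2346 → min 1178.
Top-level splits: k=1: (L₁..L₁)·(L₂..L₆) → 0+1178+5·10·19 = 2128; k=2: (L₁..L₂)·(L₃..L₆) → 100+798+5·2·19 = 1088; k=3: (L₁..L₃)·(L₄..L₆) → 130+1026+5·3·19 = 1441; k=4: (L₁..L₄)·(L₅..L₆) → 404+3249+5·19·19 = 5458; k=5: (L₁..L₅)·(L₆..L₆) → 646+0+5·9·19 = 1501.
Best split is after L₂, i.e. k = 2.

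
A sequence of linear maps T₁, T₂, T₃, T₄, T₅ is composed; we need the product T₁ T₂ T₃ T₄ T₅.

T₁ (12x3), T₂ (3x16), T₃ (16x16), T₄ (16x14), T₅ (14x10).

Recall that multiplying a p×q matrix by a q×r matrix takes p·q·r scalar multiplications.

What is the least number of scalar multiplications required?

2220

Adjacent pairs: T₁T₂ = 12·3·16 = 576; T₂T₃ = 3·16·16 = 768; T₃T₄ = 16·16·14 = 3584; T₄T₅ = 16·14·10 = 2240.
Length 3: T₁..T₃: k=1: 0+768+12·3·16=1344; k=2: 576+0+12·16·16=3648 → min 1344 | T₂..T₄: k=2: 0+3584+3·16·14=4256; k=3: 768+0+3·16·14=1440 → min 1440 | T₃..T₅: k=3: 0+2240+16·16·10=4800; k=4: 3584+0+16·14·10=5824 → min 4800.
Length 4: T₁..T₄: k=1: 0+1440+12·3·14=1944; k=2: 576+3584+12·16·14=6848; k=3: 1344+0+12·16·14=4032 → min 1944 | T₂..T₅: k=2: 0+4800+3·16·10=5280; k=3: 768+2240+3·16·10=3488; k=4: 1440+0+3·14·10=1860 → min 1860.
Length 5: T₁..T₅: k=1: 0+1860+12·3·10=2220; k=2: 576+4800+12·16·10=7296; k=3: 1344+2240+12·16·10=5504; k=4: 1944+0+12·14·10=3624 → min 2220.
Optimal order: (T₁ (((T₂ T₃) T₄) T₅)) with cost 2220.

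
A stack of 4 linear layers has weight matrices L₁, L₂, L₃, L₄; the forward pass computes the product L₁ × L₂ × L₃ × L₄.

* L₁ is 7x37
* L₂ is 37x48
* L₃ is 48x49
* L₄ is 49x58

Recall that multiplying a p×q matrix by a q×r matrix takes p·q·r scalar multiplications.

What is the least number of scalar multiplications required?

Adjacent pairs: L₁L₂ = 7·37·48 = 12432; L₂L₃ = 37·48·49 = 87024; L₃L₄ = 48·49·58 = 136416.
Length 3: L₁..L₃: k=1: 0+87024+7·37·49=99715; k=2: 12432+0+7·48·49=28896 → min 28896 | L₂..L₄: k=2: 0+136416+37·48·58=239424; k=3: 87024+0+37·49·58=192178 → min 192178.
Length 4: L₁..L₄: k=1: 0+192178+7·37·58=207200; k=2: 12432+136416+7·48·58=168336; k=3: 28896+0+7·49·58=48790 → min 48790.
Optimal order: (((L₁ × L₂) × L₃) × L₄) with cost 48790.

48790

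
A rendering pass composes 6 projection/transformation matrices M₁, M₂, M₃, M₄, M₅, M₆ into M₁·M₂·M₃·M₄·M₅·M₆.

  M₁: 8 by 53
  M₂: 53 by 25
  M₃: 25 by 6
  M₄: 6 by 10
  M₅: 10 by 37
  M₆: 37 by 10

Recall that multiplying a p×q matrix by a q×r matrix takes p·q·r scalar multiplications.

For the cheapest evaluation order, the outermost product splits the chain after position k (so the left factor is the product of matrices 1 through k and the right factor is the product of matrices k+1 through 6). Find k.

3

Adjacent pairs: M₁M₂ = 8·53·25 = 10600; M₂M₃ = 53·25·6 = 7950; M₃M₄ = 25·6·10 = 1500; M₄M₅ = 6·10·37 = 2220; M₅M₆ = 10·37·10 = 3700.
Length 3: M₁..M₃: k=1: 0+7950+8·53·6=10494; k=2: 10600+0+8·25·6=11800 → min 10494 | M₂..M₄: k=2: 0+1500+53·25·10=14750; k=3: 7950+0+53·6·10=11130 → min 11130 | M₃..M₅: k=3: 0+2220+25·6·37=7770; k=4: 1500+0+25·10·37=10750 → min 7770 | M₄..M₆: k=4: 0+3700+6·10·10=4300; k=5: 2220+0+6·37·10=4440 → min 4300.
Length 4: M₁..M₄: k=1: 0+11130+8·53·10=15370; k=2: 10600+1500+8·25·10=14100; k=3: 10494+0+8·6·10=10974 → min 10974 | M₂..M₅: k=2: 0+7770+53·25·37=56795; k=3: 7950+2220+53·6·37=21936; k=4: 11130+0+53·10·37=30740 → min 21936 | M₃..M₆: k=3: 0+4300+25·6·10=5800; k=4: 1500+3700+25·10·10=7700; k=5: 7770+0+25·37·10=17020 → min 5800.
Length 5: M₁..M₅: k=1: 0+21936+8·53·37=37624; k=2: 10600+7770+8·25·37=25770; k=3: 10494+2220+8·6·37=14490; k=4: 10974+0+8·10·37=13934 → min 13934 | M₂..M₆: k=2: 0+5800+53·25·10=19050; k=3: 7950+4300+53·6·10=15430; k=4: 11130+3700+53·10·10=20130; k=5: 21936+0+53·37·10=41546 → min 15430.
Top-level splits: k=1: (M₁..M₁)·(M₂..M₆) → 0+15430+8·53·10 = 19670; k=2: (M₁..M₂)·(M₃..M₆) → 10600+5800+8·25·10 = 18400; k=3: (M₁..M₃)·(M₄..M₆) → 10494+4300+8·6·10 = 15274; k=4: (M₁..M₄)·(M₅..M₆) → 10974+3700+8·10·10 = 15474; k=5: (M₁..M₅)·(M₆..M₆) → 13934+0+8·37·10 = 16894.
Best split is after M₃, i.e. k = 3.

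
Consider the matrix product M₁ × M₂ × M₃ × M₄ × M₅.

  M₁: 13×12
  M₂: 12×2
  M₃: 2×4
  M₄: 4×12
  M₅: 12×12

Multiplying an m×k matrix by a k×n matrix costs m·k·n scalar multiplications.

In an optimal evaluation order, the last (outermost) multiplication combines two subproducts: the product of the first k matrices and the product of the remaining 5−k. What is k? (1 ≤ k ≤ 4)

Adjacent pairs: M₁M₂ = 13·12·2 = 312; M₂M₃ = 12·2·4 = 96; M₃M₄ = 2·4·12 = 96; M₄M₅ = 4·12·12 = 576.
Length 3: M₁..M₃: k=1: 0+96+13·12·4=720; k=2: 312+0+13·2·4=416 → min 416 | M₂..M₄: k=2: 0+96+12·2·12=384; k=3: 96+0+12·4·12=672 → min 384 | M₃..M₅: k=3: 0+576+2·4·12=672; k=4: 96+0+2·12·12=384 → min 384.
Length 4: M₁..M₄: k=1: 0+384+13·12·12=2256; k=2: 312+96+13·2·12=720; k=3: 416+0+13·4·12=1040 → min 720 | M₂..M₅: k=2: 0+384+12·2·12=672; k=3: 96+576+12·4·12=1248; k=4: 384+0+12·12·12=2112 → min 672.
Top-level splits: k=1: (M₁..M₁)·(M₂..M₅) → 0+672+13·12·12 = 2544; k=2: (M₁..M₂)·(M₃..M₅) → 312+384+13·2·12 = 1008; k=3: (M₁..M₃)·(M₄..M₅) → 416+576+13·4·12 = 1616; k=4: (M₁..M₄)·(M₅..M₅) → 720+0+13·12·12 = 2592.
Best split is after M₂, i.e. k = 2.

2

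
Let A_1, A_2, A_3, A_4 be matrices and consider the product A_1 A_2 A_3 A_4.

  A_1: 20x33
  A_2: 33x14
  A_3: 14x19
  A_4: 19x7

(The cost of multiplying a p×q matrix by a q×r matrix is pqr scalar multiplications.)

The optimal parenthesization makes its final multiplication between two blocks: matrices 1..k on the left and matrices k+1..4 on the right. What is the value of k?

Adjacent pairs: A_1A_2 = 20·33·14 = 9240; A_2A_3 = 33·14·19 = 8778; A_3A_4 = 14·19·7 = 1862.
Length 3: A_1..A_3: k=1: 0+8778+20·33·19=21318; k=2: 9240+0+20·14·19=14560 → min 14560 | A_2..A_4: k=2: 0+1862+33·14·7=5096; k=3: 8778+0+33·19·7=13167 → min 5096.
Top-level splits: k=1: (A_1..A_1)·(A_2..A_4) → 0+5096+20·33·7 = 9716; k=2: (A_1..A_2)·(A_3..A_4) → 9240+1862+20·14·7 = 13062; k=3: (A_1..A_3)·(A_4..A_4) → 14560+0+20·19·7 = 17220.
Best split is after A_1, i.e. k = 1.

1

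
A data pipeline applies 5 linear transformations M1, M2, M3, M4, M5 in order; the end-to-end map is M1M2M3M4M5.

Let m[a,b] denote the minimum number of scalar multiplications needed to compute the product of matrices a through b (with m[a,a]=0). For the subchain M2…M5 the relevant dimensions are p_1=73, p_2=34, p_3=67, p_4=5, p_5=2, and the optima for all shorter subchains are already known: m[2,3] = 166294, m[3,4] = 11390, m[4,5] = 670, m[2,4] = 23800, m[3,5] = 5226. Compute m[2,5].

m[2,5] = min over k∈[2,4] of m[2,k]+m[k+1,5]+p_{1}·p_k·p_{5}.
k=2: 0 + 5226 + 73·34·2 = 10190; k=3: 166294 + 670 + 73·67·2 = 176746; k=4: 23800 + 0 + 73·5·2 = 24530.
Minimum: 10190 at k=2.

10190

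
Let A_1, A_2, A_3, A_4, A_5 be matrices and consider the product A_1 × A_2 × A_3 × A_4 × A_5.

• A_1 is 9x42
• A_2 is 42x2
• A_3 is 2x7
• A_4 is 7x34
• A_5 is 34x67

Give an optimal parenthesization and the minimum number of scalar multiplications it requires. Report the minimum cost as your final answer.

Adjacent pairs: A_1A_2 = 9·42·2 = 756; A_2A_3 = 42·2·7 = 588; A_3A_4 = 2·7·34 = 476; A_4A_5 = 7·34·67 = 15946.
Length 3: A_1..A_3: k=1: 0+588+9·42·7=3234; k=2: 756+0+9·2·7=882 → min 882 | A_2..A_4: k=2: 0+476+42·2·34=3332; k=3: 588+0+42·7·34=10584 → min 3332 | A_3..A_5: k=3: 0+15946+2·7·67=16884; k=4: 476+0+2·34·67=5032 → min 5032.
Length 4: A_1..A_4: k=1: 0+3332+9·42·34=16184; k=2: 756+476+9·2·34=1844; k=3: 882+0+9·7·34=3024 → min 1844 | A_2..A_5: k=2: 0+5032+42·2·67=10660; k=3: 588+15946+42·7·67=36232; k=4: 3332+0+42·34·67=99008 → min 10660.
Length 5: A_1..A_5: k=1: 0+10660+9·42·67=35986; k=2: 756+5032+9·2·67=6994; k=3: 882+15946+9·7·67=21049; k=4: 1844+0+9·34·67=22346 → min 6994.
Optimal parenthesization: ((A_1 × A_2) × ((A_3 × A_4) × A_5)) with cost 6994.

6994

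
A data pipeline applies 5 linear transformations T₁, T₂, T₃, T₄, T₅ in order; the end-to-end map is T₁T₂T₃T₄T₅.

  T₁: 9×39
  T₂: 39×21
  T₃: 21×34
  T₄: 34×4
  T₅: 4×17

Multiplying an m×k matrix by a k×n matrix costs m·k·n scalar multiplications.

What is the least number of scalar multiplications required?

8148

Adjacent pairs: T₁T₂ = 9·39·21 = 7371; T₂T₃ = 39·21·34 = 27846; T₃T₄ = 21·34·4 = 2856; T₄T₅ = 34·4·17 = 2312.
Length 3: T₁..T₃: k=1: 0+27846+9·39·34=39780; k=2: 7371+0+9·21·34=13797 → min 13797 | T₂..T₄: k=2: 0+2856+39·21·4=6132; k=3: 27846+0+39·34·4=33150 → min 6132 | T₃..T₅: k=3: 0+2312+21·34·17=14450; k=4: 2856+0+21·4·17=4284 → min 4284.
Length 4: T₁..T₄: k=1: 0+6132+9·39·4=7536; k=2: 7371+2856+9·21·4=10983; k=3: 13797+0+9·34·4=15021 → min 7536 | T₂..T₅: k=2: 0+4284+39·21·17=18207; k=3: 27846+2312+39·34·17=52700; k=4: 6132+0+39·4·17=8784 → min 8784.
Length 5: T₁..T₅: k=1: 0+8784+9·39·17=14751; k=2: 7371+4284+9·21·17=14868; k=3: 13797+2312+9·34·17=21311; k=4: 7536+0+9·4·17=8148 → min 8148.
Optimal order: ((T₁(T₂(T₃T₄)))T₅) with cost 8148.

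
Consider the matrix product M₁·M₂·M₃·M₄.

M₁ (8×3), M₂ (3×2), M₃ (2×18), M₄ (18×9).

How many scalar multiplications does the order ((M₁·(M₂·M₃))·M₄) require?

1836

(M₂·M₃): 3×2 by 2×18 → 3×18, cost 3·2·18 = 108
(M₁·(M₂·M₃)): 8×3 by 3×18 → 8×18, cost 8·3·18 = 432; cumulative 540
((M₁·(M₂·M₃))·M₄): 8×18 by 18×9 → 8×9, cost 8·18·9 = 1296; cumulative 1836
Total: 1836 scalar multiplications.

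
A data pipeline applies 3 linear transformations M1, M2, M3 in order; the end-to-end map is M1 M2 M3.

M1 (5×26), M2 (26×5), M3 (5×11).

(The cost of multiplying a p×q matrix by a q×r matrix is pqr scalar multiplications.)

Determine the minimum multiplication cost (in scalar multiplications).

925

Order (M1 (M2 M3)): (M2 M3): 26×5 by 5×11 → 26×11, cost 26·5·11 = 1430; (M1 (M2 M3)): 5×26 by 26×11 → 5×11, cost 5·26·11 = 1430; cumulative 2860. Total 2860.
Order ((M1 M2) M3): (M1 M2): 5×26 by 26×5 → 5×5, cost 5·26·5 = 650; ((M1 M2) M3): 5×5 by 5×11 → 5×11, cost 5·5·11 = 275; cumulative 925. Total 925.
Minimum: 925.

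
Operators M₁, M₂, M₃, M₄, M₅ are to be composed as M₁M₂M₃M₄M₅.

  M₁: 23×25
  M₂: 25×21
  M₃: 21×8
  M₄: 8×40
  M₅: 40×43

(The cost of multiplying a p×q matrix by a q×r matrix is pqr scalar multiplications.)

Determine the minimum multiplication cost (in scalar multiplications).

Adjacent pairs: M₁M₂ = 23·25·21 = 12075; M₂M₃ = 25·21·8 = 4200; M₃M₄ = 21·8·40 = 6720; M₄M₅ = 8·40·43 = 13760.
Length 3: M₁..M₃: k=1: 0+4200+23·25·8=8800; k=2: 12075+0+23·21·8=15939 → min 8800 | M₂..M₄: k=2: 0+6720+25·21·40=27720; k=3: 4200+0+25·8·40=12200 → min 12200 | M₃..M₅: k=3: 0+13760+21·8·43=20984; k=4: 6720+0+21·40·43=42840 → min 20984.
Length 4: M₁..M₄: k=1: 0+12200+23·25·40=35200; k=2: 12075+6720+23·21·40=38115; k=3: 8800+0+23·8·40=16160 → min 16160 | M₂..M₅: k=2: 0+20984+25·21·43=43559; k=3: 4200+13760+25·8·43=26560; k=4: 12200+0+25·40·43=55200 → min 26560.
Length 5: M₁..M₅: k=1: 0+26560+23·25·43=51285; k=2: 12075+20984+23·21·43=53828; k=3: 8800+13760+23·8·43=30472; k=4: 16160+0+23·40·43=55720 → min 30472.
Optimal order: ((M₁(M₂M₃))(M₄M₅)) with cost 30472.

30472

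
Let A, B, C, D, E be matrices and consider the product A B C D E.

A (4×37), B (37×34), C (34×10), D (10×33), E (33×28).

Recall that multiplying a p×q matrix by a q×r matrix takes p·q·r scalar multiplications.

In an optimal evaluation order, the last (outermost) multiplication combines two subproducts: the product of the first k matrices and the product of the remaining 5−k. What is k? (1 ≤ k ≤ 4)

4

Adjacent pairs: AB = 4·37·34 = 5032; BC = 37·34·10 = 12580; CD = 34·10·33 = 11220; DE = 10·33·28 = 9240.
Length 3: A..C: k=1: 0+12580+4·37·10=14060; k=2: 5032+0+4·34·10=6392 → min 6392 | B..D: k=2: 0+11220+37·34·33=52734; k=3: 12580+0+37·10·33=24790 → min 24790 | C..E: k=3: 0+9240+34·10·28=18760; k=4: 11220+0+34·33·28=42636 → min 18760.
Length 4: A..D: k=1: 0+24790+4·37·33=29674; k=2: 5032+11220+4·34·33=20740; k=3: 6392+0+4·10·33=7712 → min 7712 | B..E: k=2: 0+18760+37·34·28=53984; k=3: 12580+9240+37·10·28=32180; k=4: 24790+0+37·33·28=58978 → min 32180.
Top-level splits: k=1: (A..A)·(B..E) → 0+32180+4·37·28 = 36324; k=2: (A..B)·(C..E) → 5032+18760+4·34·28 = 27600; k=3: (A..C)·(D..E) → 6392+9240+4·10·28 = 16752; k=4: (A..D)·(E..E) → 7712+0+4·33·28 = 11408.
Best split is after D, i.e. k = 4.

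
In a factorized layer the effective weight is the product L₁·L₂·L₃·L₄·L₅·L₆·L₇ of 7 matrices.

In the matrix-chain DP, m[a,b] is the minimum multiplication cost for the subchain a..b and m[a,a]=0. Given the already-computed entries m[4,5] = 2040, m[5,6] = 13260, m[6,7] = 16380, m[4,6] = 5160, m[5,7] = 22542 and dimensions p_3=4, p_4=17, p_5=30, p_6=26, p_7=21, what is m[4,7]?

m[4,7] = min over k∈[4,6] of m[4,k]+m[k+1,7]+p_{3}·p_k·p_{7}.
k=4: 0 + 22542 + 4·17·21 = 23970; k=5: 2040 + 16380 + 4·30·21 = 20940; k=6: 5160 + 0 + 4·26·21 = 7344.
Minimum: 7344 at k=6.

7344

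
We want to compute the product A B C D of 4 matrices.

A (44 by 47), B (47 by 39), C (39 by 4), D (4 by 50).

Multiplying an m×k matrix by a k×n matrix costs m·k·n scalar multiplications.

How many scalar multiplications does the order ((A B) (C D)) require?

174252

(A B): 44×47 by 47×39 → 44×39, cost 44·47·39 = 80652
(C D): 39×4 by 4×50 → 39×50, cost 39·4·50 = 7800
((A B) (C D)): 44×39 by 39×50 → 44×50, cost 44·39·50 = 85800; cumulative 174252
Total: 174252 scalar multiplications.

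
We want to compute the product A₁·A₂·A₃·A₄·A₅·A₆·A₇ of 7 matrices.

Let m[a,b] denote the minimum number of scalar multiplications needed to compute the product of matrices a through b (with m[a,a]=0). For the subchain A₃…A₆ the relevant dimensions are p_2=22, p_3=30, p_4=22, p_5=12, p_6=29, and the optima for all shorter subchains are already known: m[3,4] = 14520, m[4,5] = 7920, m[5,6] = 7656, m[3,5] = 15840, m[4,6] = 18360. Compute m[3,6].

m[3,6] = min over k∈[3,5] of m[3,k]+m[k+1,6]+p_{2}·p_k·p_{6}.
k=3: 0 + 18360 + 22·30·29 = 37500; k=4: 14520 + 7656 + 22·22·29 = 36212; k=5: 15840 + 0 + 22·12·29 = 23496.
Minimum: 23496 at k=5.

23496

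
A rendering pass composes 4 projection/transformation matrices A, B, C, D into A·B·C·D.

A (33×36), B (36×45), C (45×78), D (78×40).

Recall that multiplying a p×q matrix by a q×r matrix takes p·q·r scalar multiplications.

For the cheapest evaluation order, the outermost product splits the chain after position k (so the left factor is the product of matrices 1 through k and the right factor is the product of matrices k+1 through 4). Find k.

Adjacent pairs: AB = 33·36·45 = 53460; BC = 36·45·78 = 126360; CD = 45·78·40 = 140400.
Length 3: A..C: k=1: 0+126360+33·36·78=219024; k=2: 53460+0+33·45·78=169290 → min 169290 | B..D: k=2: 0+140400+36·45·40=205200; k=3: 126360+0+36·78·40=238680 → min 205200.
Top-level splits: k=1: (A..A)·(B..D) → 0+205200+33·36·40 = 252720; k=2: (A..B)·(C..D) → 53460+140400+33·45·40 = 253260; k=3: (A..C)·(D..D) → 169290+0+33·78·40 = 272250.
Best split is after A, i.e. k = 1.

1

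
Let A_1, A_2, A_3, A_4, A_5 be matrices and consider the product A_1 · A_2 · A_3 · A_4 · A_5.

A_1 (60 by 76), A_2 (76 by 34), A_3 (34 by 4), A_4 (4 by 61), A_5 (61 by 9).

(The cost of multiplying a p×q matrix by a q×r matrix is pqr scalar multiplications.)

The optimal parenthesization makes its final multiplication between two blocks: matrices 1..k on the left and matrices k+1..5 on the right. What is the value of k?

Adjacent pairs: A_1A_2 = 60·76·34 = 155040; A_2A_3 = 76·34·4 = 10336; A_3A_4 = 34·4·61 = 8296; A_4A_5 = 4·61·9 = 2196.
Length 3: A_1..A_3: k=1: 0+10336+60·76·4=28576; k=2: 155040+0+60·34·4=163200 → min 28576 | A_2..A_4: k=2: 0+8296+76·34·61=165920; k=3: 10336+0+76·4·61=28880 → min 28880 | A_3..A_5: k=3: 0+2196+34·4·9=3420; k=4: 8296+0+34·61·9=26962 → min 3420.
Length 4: A_1..A_4: k=1: 0+28880+60·76·61=307040; k=2: 155040+8296+60·34·61=287776; k=3: 28576+0+60·4·61=43216 → min 43216 | A_2..A_5: k=2: 0+3420+76·34·9=26676; k=3: 10336+2196+76·4·9=15268; k=4: 28880+0+76·61·9=70604 → min 15268.
Top-level splits: k=1: (A_1..A_1)·(A_2..A_5) → 0+15268+60·76·9 = 56308; k=2: (A_1..A_2)·(A_3..A_5) → 155040+3420+60·34·9 = 176820; k=3: (A_1..A_3)·(A_4..A_5) → 28576+2196+60·4·9 = 32932; k=4: (A_1..A_4)·(A_5..A_5) → 43216+0+60·61·9 = 76156.
Best split is after A_3, i.e. k = 3.

3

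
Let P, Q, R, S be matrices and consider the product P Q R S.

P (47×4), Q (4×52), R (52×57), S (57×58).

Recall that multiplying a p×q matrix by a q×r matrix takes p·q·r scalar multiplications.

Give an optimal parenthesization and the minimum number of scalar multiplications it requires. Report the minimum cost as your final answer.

Adjacent pairs: PQ = 47·4·52 = 9776; QR = 4·52·57 = 11856; RS = 52·57·58 = 171912.
Length 3: P..R: k=1: 0+11856+47·4·57=22572; k=2: 9776+0+47·52·57=149084 → min 22572 | Q..S: k=2: 0+171912+4·52·58=183976; k=3: 11856+0+4·57·58=25080 → min 25080.
Length 4: P..S: k=1: 0+25080+47·4·58=35984; k=2: 9776+171912+47·52·58=323440; k=3: 22572+0+47·57·58=177954 → min 35984.
Optimal parenthesization: (P ((Q R) S)) with cost 35984.

35984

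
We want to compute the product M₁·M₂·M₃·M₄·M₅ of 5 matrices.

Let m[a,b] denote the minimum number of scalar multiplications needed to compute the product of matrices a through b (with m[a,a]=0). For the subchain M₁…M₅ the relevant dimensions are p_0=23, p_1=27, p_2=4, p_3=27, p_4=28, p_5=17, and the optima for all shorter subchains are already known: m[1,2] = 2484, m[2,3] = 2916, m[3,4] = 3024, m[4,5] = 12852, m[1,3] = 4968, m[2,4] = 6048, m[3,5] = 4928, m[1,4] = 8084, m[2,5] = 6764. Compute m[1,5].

8976

m[1,5] = min over k∈[1,4] of m[1,k]+m[k+1,5]+p_{0}·p_k·p_{5}.
k=1: 0 + 6764 + 23·27·17 = 17321; k=2: 2484 + 4928 + 23·4·17 = 8976; k=3: 4968 + 12852 + 23·27·17 = 28377; k=4: 8084 + 0 + 23·28·17 = 19032.
Minimum: 8976 at k=2.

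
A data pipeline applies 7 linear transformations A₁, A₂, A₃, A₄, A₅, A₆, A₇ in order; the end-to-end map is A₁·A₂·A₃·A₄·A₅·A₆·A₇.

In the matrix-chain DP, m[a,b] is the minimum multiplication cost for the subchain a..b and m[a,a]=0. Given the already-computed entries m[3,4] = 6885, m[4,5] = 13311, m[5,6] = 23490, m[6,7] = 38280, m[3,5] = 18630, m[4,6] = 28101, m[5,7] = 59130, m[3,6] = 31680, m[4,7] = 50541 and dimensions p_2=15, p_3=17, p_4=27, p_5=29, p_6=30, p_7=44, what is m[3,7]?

m[3,7] = min over k∈[3,6] of m[3,k]+m[k+1,7]+p_{2}·p_k·p_{7}.
k=3: 0 + 50541 + 15·17·44 = 61761; k=4: 6885 + 59130 + 15·27·44 = 83835; k=5: 18630 + 38280 + 15·29·44 = 76050; k=6: 31680 + 0 + 15·30·44 = 51480.
Minimum: 51480 at k=6.

51480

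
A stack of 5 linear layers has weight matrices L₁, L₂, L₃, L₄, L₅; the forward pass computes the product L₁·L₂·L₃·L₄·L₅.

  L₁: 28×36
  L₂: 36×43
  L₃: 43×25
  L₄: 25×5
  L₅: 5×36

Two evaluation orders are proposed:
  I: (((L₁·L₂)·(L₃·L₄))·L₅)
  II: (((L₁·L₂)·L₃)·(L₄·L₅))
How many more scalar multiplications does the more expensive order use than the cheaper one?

Order I = (((L₁·L₂)·(L₃·L₄))·L₅): (L₁·L₂): 28×36 by 36×43 → 28×43, cost 28·36·43 = 43344; (L₃·L₄): 43×25 by 25×5 → 43×5, cost 43·25·5 = 5375; ((L₁·L₂)·(L₃·L₄)): 28×43 by 43×5 → 28×5, cost 28·43·5 = 6020; cumulative 54739; (((L₁·L₂)·(L₃·L₄))·L₅): 28×5 by 5×36 → 28×36, cost 28·5·36 = 5040; cumulative 59779. Total 59779.
Order II = (((L₁·L₂)·L₃)·(L₄·L₅)): (L₁·L₂): 28×36 by 36×43 → 28×43, cost 28·36·43 = 43344; ((L₁·L₂)·L₃): 28×43 by 43×25 → 28×25, cost 28·43·25 = 30100; cumulative 73444; (L₄·L₅): 25×5 by 5×36 → 25×36, cost 25·5·36 = 4500; (((L₁·L₂)·L₃)·(L₄·L₅)): 28×25 by 25×36 → 28×36, cost 28·25·36 = 25200; cumulative 103144. Total 103144.
Difference: |59779 − 103144| = 43365.

43365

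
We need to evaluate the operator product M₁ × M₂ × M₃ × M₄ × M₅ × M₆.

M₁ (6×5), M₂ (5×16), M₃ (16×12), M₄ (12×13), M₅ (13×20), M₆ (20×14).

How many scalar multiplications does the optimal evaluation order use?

Adjacent pairs: M₁M₂ = 6·5·16 = 480; M₂M₃ = 5·16·12 = 960; M₃M₄ = 16·12·13 = 2496; M₄M₅ = 12·13·20 = 3120; M₅M₆ = 13·20·14 = 3640.
Length 3: M₁..M₃: k=1: 0+960+6·5·12=1320; k=2: 480+0+6·16·12=1632 → min 1320 | M₂..M₄: k=2: 0+2496+5·16·13=3536; k=3: 960+0+5·12·13=1740 → min 1740 | M₃..M₅: k=3: 0+3120+16·12·20=6960; k=4: 2496+0+16·13·20=6656 → min 6656 | M₄..M₆: k=4: 0+3640+12·13·14=5824; k=5: 3120+0+12·20·14=6480 → min 5824.
Length 4: M₁..M₄: k=1: 0+1740+6·5·13=2130; k=2: 480+2496+6·16·13=4224; k=3: 1320+0+6·12·13=2256 → min 2130 | M₂..M₅: k=2: 0+6656+5·16·20=8256; k=3: 960+3120+5·12·20=5280; k=4: 1740+0+5·13·20=3040 → min 3040 | M₃..M₆: k=3: 0+5824+16·12·14=8512; k=4: 2496+3640+16·13·14=9048; k=5: 6656+0+16·20·14=11136 → min 8512.
Length 5: M₁..M₅: k=1: 0+3040+6·5·20=3640; k=2: 480+6656+6·16·20=9056; k=3: 1320+3120+6·12·20=5880; k=4: 2130+0+6·13·20=3690 → min 3640 | M₂..M₆: k=2: 0+8512+5·16·14=9632; k=3: 960+5824+5·12·14=7624; k=4: 1740+3640+5·13·14=6290; k=5: 3040+0+5·20·14=4440 → min 4440.
Length 6: M₁..M₆: k=1: 0+4440+6·5·14=4860; k=2: 480+8512+6·16·14=10336; k=3: 1320+5824+6·12·14=8152; k=4: 2130+3640+6·13·14=6862; k=5: 3640+0+6·20·14=5320 → min 4860.
Optimal order: (M₁ × ((((M₂ × M₃) × M₄) × M₅) × M₆)) with cost 4860.

4860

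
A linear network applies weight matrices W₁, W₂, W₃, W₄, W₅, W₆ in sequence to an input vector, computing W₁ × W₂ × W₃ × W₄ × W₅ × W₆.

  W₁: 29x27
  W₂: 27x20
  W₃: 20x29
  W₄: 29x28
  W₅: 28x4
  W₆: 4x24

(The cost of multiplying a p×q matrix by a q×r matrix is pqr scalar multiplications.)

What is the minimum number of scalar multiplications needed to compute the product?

13644

Adjacent pairs: W₁W₂ = 29·27·20 = 15660; W₂W₃ = 27·20·29 = 15660; W₃W₄ = 20·29·28 = 16240; W₄W₅ = 29·28·4 = 3248; W₅W₆ = 28·4·24 = 2688.
Length 3: W₁..W₃: k=1: 0+15660+29·27·29=38367; k=2: 15660+0+29·20·29=32480 → min 32480 | W₂..W₄: k=2: 0+16240+27·20·28=31360; k=3: 15660+0+27·29·28=37584 → min 31360 | W₃..W₅: k=3: 0+3248+20·29·4=5568; k=4: 16240+0+20·28·4=18480 → min 5568 | W₄..W₆: k=4: 0+2688+29·28·24=22176; k=5: 3248+0+29·4·24=6032 → min 6032.
Length 4: W₁..W₄: k=1: 0+31360+29·27·28=53284; k=2: 15660+16240+29·20·28=48140; k=3: 32480+0+29·29·28=56028 → min 48140 | W₂..W₅: k=2: 0+5568+27·20·4=7728; k=3: 15660+3248+27·29·4=22040; k=4: 31360+0+27·28·4=34384 → min 7728 | W₃..W₆: k=3: 0+6032+20·29·24=19952; k=4: 16240+2688+20·28·24=32368; k=5: 5568+0+20·4·24=7488 → min 7488.
Length 5: W₁..W₅: k=1: 0+7728+29·27·4=10860; k=2: 15660+5568+29·20·4=23548; k=3: 32480+3248+29·29·4=39092; k=4: 48140+0+29·28·4=51388 → min 10860 | W₂..W₆: k=2: 0+7488+27·20·24=20448; k=3: 15660+6032+27·29·24=40484; k=4: 31360+2688+27·28·24=52192; k=5: 7728+0+27·4·24=10320 → min 10320.
Length 6: W₁..W₆: k=1: 0+10320+29·27·24=29112; k=2: 15660+7488+29·20·24=37068; k=3: 32480+6032+29·29·24=58696; k=4: 48140+2688+29·28·24=70316; k=5: 10860+0+29·4·24=13644 → min 13644.
Optimal order: ((W₁ × (W₂ × (W₃ × (W₄ × W₅)))) × W₆) with cost 13644.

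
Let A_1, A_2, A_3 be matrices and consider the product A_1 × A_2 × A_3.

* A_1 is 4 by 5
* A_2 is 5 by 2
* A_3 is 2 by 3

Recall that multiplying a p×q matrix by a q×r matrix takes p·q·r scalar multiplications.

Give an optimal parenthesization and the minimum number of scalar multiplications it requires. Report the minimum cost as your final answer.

64

(A_1 × (A_2 × A_3)): cost 90.
((A_1 × A_2) × A_3): cost 64.
Optimal: ((A_1 × A_2) × A_3) with cost 64.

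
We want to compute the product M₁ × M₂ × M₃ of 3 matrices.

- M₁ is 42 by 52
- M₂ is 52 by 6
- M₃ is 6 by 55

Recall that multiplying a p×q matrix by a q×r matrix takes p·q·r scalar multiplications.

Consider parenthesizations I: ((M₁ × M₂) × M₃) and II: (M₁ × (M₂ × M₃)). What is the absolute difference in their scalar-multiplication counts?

Order I = ((M₁ × M₂) × M₃): (M₁ × M₂): 42×52 by 52×6 → 42×6, cost 42·52·6 = 13104; ((M₁ × M₂) × M₃): 42×6 by 6×55 → 42×55, cost 42·6·55 = 13860; cumulative 26964. Total 26964.
Order II = (M₁ × (M₂ × M₃)): (M₂ × M₃): 52×6 by 6×55 → 52×55, cost 52·6·55 = 17160; (M₁ × (M₂ × M₃)): 42×52 by 52×55 → 42×55, cost 42·52·55 = 120120; cumulative 137280. Total 137280.
Difference: |26964 − 137280| = 110316.

110316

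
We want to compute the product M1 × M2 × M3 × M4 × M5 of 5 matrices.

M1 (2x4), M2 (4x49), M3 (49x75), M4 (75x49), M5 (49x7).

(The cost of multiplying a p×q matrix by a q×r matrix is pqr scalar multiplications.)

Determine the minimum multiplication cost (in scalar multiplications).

Adjacent pairs: M1M2 = 2·4·49 = 392; M2M3 = 4·49·75 = 14700; M3M4 = 49·75·49 = 180075; M4M5 = 75·49·7 = 25725.
Length 3: M1..M3: k=1: 0+14700+2·4·75=15300; k=2: 392+0+2·49·75=7742 → min 7742 | M2..M4: k=2: 0+180075+4·49·49=189679; k=3: 14700+0+4·75·49=29400 → min 29400 | M3..M5: k=3: 0+25725+49·75·7=51450; k=4: 180075+0+49·49·7=196882 → min 51450.
Length 4: M1..M4: k=1: 0+29400+2·4·49=29792; k=2: 392+180075+2·49·49=185269; k=3: 7742+0+2·75·49=15092 → min 15092 | M2..M5: k=2: 0+51450+4·49·7=52822; k=3: 14700+25725+4·75·7=42525; k=4: 29400+0+4·49·7=30772 → min 30772.
Length 5: M1..M5: k=1: 0+30772+2·4·7=30828; k=2: 392+51450+2·49·7=52528; k=3: 7742+25725+2·75·7=34517; k=4: 15092+0+2·49·7=15778 → min 15778.
Optimal order: ((((M1 × M2) × M3) × M4) × M5) with cost 15778.

15778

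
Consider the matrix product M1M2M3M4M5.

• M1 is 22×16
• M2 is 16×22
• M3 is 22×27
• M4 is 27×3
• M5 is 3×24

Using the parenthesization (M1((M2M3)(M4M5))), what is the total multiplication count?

30264

(M2M3): 16×22 by 22×27 → 16×27, cost 16·22·27 = 9504
(M4M5): 27×3 by 3×24 → 27×24, cost 27·3·24 = 1944
((M2M3)(M4M5)): 16×27 by 27×24 → 16×24, cost 16·27·24 = 10368; cumulative 21816
(M1((M2M3)(M4M5))): 22×16 by 16×24 → 22×24, cost 22·16·24 = 8448; cumulative 30264
Total: 30264 scalar multiplications.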